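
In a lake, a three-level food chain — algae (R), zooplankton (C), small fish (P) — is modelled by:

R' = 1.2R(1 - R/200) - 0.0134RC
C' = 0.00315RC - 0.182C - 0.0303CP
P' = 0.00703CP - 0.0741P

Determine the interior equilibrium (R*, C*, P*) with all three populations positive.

From dP/dt = 0: 0.00703C* = 0.0741, so C* = 10.5.
From dR/dt = 0: 1.2(1 - R*/200) = 0.0134·10.5, giving R* = 200·(1 - 0.118) = 176.
From dC/dt = 0: 0.00315·176 - 0.182 = 0.0303P*, so P* = 0.374/0.0303 = 12.3.

R* ≈ 176, C* ≈ 10.5, P* ≈ 12.3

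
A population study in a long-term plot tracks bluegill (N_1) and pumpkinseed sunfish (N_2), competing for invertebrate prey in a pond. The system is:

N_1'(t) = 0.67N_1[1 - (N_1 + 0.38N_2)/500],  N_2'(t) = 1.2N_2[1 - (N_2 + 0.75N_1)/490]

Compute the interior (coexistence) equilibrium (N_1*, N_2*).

N_1* ≈ 439, N_2* ≈ 161

Setting both brackets to zero gives the nullclines N_1 + 0.38N_2 = 500 and 0.75N_1 + N_2 = 490.
Substituting N_2 = 490 - 0.75N_1 into the first: N_1(1 - 0.38·0.75) = 500 - 0.38·490.
So N_1* = 314/0.715 = 439, and then N_2* = 490 - 0.75·439 = 161.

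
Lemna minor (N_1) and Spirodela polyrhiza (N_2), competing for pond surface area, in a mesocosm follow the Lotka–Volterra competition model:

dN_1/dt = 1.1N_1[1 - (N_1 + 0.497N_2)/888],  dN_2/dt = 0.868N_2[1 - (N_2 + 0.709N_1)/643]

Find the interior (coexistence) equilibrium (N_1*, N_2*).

N_1* ≈ 878, N_2* ≈ 20.7

Setting both brackets to zero gives the nullclines N_1 + 0.497N_2 = 888 and 0.709N_1 + N_2 = 643.
Substituting N_2 = 643 - 0.709N_1 into the first: N_1(1 - 0.497·0.709) = 888 - 0.497·643.
So N_1* = 568/0.648 = 878, and then N_2* = 643 - 0.709·878 = 20.7.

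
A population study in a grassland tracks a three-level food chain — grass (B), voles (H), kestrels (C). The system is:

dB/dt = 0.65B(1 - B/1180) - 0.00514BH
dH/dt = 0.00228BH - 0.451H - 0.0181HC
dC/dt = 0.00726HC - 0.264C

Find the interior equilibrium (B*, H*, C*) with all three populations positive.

From dC/dt = 0: 0.00726H* = 0.264, so H* = 36.4.
From dB/dt = 0: 0.65(1 - B*/1180) = 0.00514·36.4, giving B* = 1180·(1 - 0.288) = 841.
From dH/dt = 0: 0.00228·841 - 0.451 = 0.0181C*, so C* = 1.47/0.0181 = 81.

B* ≈ 841, H* ≈ 36.4, C* ≈ 81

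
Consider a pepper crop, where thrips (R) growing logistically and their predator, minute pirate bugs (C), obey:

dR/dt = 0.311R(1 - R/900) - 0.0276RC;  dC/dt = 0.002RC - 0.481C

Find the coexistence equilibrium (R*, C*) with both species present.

From dC/dt = 0 with C > 0: 0.002R* = 0.481, so R* = 240.
Substitute into dR/dt = 0: 0.311(1 - 240/900) = 0.0276C*.
The bracket is 0.733, giving C* = 0.228/0.0276 = 8.26.

R* ≈ 240, C* ≈ 8.26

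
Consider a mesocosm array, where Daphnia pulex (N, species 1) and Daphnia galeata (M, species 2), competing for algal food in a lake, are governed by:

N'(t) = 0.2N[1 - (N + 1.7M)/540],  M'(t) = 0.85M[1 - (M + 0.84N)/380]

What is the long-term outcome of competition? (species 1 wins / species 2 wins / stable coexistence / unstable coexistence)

unstable coexistence (outcome depends on initial conditions)

Compare the nullcline intercepts: K1/α12 = 540/1.7 = 318 < K2 = 380; K2/α21 = 380/0.84 = 452 < K1 = 540.
Since both are reversed, neither can invade when rare; the interior point is a saddle.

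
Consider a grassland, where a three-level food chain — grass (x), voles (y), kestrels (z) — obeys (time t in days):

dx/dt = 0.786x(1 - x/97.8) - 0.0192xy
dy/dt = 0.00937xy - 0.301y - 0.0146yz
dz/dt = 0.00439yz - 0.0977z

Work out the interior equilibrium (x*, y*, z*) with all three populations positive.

x* ≈ 44.6, y* ≈ 22.3, z* ≈ 8.03

From dz/dt = 0: 0.00439y* = 0.0977, so y* = 22.3.
From dx/dt = 0: 0.786(1 - x*/97.8) = 0.0192·22.3, giving x* = 97.8·(1 - 0.544) = 44.6.
From dy/dt = 0: 0.00937·44.6 - 0.301 = 0.0146z*, so z* = 0.117/0.0146 = 8.03.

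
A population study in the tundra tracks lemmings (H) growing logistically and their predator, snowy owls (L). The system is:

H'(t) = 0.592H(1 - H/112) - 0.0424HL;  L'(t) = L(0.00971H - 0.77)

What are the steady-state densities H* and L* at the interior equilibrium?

From dL/dt = 0 with L > 0: 0.00971H* = 0.77, so H* = 79.3.
Substitute into dH/dt = 0: 0.592(1 - 79.3/112) = 0.0424L*.
The bracket is 0.292, giving L* = 0.173/0.0424 = 4.08.

H* ≈ 79.3, L* ≈ 4.08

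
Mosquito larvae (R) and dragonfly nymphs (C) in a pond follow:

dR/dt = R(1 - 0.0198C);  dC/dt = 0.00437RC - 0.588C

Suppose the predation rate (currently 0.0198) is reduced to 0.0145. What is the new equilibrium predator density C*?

At the interior fixed point, setting dR/dt = 0 with R > 0 fixes C* = (prey growth rate)/(RC coefficient) — independent of the other coefficients.
With the change, C* = 1/0.0145 = 69; it rises from 50.5.

C* ≈ 69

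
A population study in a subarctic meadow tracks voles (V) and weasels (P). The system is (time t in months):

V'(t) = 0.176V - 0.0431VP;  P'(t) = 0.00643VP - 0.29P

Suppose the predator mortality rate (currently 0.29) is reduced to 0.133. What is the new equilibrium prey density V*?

At the interior fixed point, setting dP/dt = 0 with P > 0 fixes V* = (predator death rate)/(VP coefficient) — independent of the other coefficients.
With the change, V* = 0.133/0.00643 = 20.7; it falls from 45.1.

V* ≈ 20.7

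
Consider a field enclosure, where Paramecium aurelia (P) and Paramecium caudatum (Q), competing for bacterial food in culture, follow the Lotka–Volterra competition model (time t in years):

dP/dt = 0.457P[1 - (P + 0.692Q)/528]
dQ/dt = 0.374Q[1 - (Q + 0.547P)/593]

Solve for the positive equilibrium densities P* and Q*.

P* ≈ 189, Q* ≈ 489

Setting both brackets to zero gives the nullclines P + 0.692Q = 528 and 0.547P + Q = 593.
Substituting Q = 593 - 0.547P into the first: P(1 - 0.692·0.547) = 528 - 0.692·593.
So P* = 118/0.621 = 189, and then Q* = 593 - 0.547·189 = 489.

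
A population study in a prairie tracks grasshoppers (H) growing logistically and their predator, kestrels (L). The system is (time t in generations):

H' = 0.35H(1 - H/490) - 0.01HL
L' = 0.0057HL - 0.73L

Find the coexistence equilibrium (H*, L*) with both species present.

From dL/dt = 0 with L > 0: 0.0057H* = 0.73, so H* = 128.
Substitute into dH/dt = 0: 0.35(1 - 128/490) = 0.01L*.
The bracket is 0.739, giving L* = 0.259/0.01 = 25.9.

H* ≈ 128, L* ≈ 25.9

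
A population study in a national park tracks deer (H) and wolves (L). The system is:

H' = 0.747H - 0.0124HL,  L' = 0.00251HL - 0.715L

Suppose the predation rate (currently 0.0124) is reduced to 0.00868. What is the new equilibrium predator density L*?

L* ≈ 86.1

At the interior fixed point, setting dH/dt = 0 with H > 0 fixes L* = (prey growth rate)/(HL coefficient) — independent of the other coefficients.
With the change, L* = 0.747/0.00868 = 86.1; it rises from 60.2.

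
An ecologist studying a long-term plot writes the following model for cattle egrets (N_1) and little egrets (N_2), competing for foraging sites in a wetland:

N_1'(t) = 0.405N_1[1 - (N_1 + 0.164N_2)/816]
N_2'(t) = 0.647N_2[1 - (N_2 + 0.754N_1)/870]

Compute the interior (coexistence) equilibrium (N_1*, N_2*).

Setting both brackets to zero gives the nullclines N_1 + 0.164N_2 = 816 and 0.754N_1 + N_2 = 870.
Substituting N_2 = 870 - 0.754N_1 into the first: N_1(1 - 0.164·0.754) = 816 - 0.164·870.
So N_1* = 673/0.876 = 768, and then N_2* = 870 - 0.754·768 = 291.

N_1* ≈ 768, N_2* ≈ 291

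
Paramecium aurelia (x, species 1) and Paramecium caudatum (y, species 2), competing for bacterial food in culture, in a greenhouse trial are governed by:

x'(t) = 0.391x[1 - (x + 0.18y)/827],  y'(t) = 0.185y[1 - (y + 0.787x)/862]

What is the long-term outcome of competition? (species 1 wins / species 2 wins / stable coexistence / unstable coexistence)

stable coexistence

Compare the nullcline intercepts: K1/α12 = 827/0.18 = 4590 > K2 = 862; K2/α21 = 862/0.787 = 1100 > K1 = 827.
Since both inequalities hold, each species can invade when rare, so the interior equilibrium is stable.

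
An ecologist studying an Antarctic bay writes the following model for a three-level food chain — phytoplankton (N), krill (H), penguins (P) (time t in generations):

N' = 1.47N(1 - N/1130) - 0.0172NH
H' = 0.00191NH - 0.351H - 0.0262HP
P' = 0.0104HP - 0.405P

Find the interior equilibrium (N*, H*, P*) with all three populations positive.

From dP/dt = 0: 0.0104H* = 0.405, so H* = 38.9.
From dN/dt = 0: 1.47(1 - N*/1130) = 0.0172·38.9, giving N* = 1130·(1 - 0.456) = 615.
From dH/dt = 0: 0.00191·615 - 0.351 = 0.0262P*, so P* = 0.824/0.0262 = 31.4.

N* ≈ 615, H* ≈ 38.9, P* ≈ 31.4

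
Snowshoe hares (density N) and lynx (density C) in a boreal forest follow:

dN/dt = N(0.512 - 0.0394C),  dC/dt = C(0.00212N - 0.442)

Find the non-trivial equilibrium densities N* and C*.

Set dC/dt = 0 with C > 0: 0.00212N - 0.442 = 0, so N* = 0.442/0.00212 = 208.
Set dN/dt = 0 with N > 0: 0.512 - 0.0394C = 0, so C* = 0.512/0.0394 = 13.

N* ≈ 208, C* ≈ 13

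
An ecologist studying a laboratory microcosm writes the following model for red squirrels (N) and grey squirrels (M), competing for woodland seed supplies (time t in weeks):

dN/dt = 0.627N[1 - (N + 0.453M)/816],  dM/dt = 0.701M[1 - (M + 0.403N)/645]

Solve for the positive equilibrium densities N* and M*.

N* ≈ 641, M* ≈ 387

Setting both brackets to zero gives the nullclines N + 0.453M = 816 and 0.403N + M = 645.
Substituting M = 645 - 0.403N into the first: N(1 - 0.453·0.403) = 816 - 0.453·645.
So N* = 524/0.817 = 641, and then M* = 645 - 0.403·641 = 387.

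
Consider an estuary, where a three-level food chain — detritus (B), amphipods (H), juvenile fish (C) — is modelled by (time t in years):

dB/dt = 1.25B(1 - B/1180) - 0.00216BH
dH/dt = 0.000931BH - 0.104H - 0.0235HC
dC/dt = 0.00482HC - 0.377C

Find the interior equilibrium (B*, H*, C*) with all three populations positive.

B* ≈ 1020, H* ≈ 78.2, C* ≈ 36

From dC/dt = 0: 0.00482H* = 0.377, so H* = 78.2.
From dB/dt = 0: 1.25(1 - B*/1180) = 0.00216·78.2, giving B* = 1180·(1 - 0.135) = 1020.
From dH/dt = 0: 0.000931·1020 - 0.104 = 0.0235C*, so C* = 0.846/0.0235 = 36.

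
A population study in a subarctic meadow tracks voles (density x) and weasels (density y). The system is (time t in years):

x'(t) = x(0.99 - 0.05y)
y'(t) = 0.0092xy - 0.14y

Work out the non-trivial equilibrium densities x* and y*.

x* ≈ 15.2, y* ≈ 19.8

Set dy/dt = 0 with y > 0: 0.0092x - 0.14 = 0, so x* = 0.14/0.0092 = 15.2.
Set dx/dt = 0 with x > 0: 0.99 - 0.05y = 0, so y* = 0.99/0.05 = 19.8.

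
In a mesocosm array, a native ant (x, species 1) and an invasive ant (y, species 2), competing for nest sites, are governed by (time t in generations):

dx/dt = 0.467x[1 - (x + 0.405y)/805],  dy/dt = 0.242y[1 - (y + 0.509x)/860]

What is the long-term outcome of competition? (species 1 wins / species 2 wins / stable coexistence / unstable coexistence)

Compare the nullcline intercepts: K1/α12 = 805/0.405 = 1990 > K2 = 860; K2/α21 = 860/0.509 = 1690 > K1 = 805.
Since both inequalities hold, each species can invade when rare, so the interior equilibrium is stable.

stable coexistence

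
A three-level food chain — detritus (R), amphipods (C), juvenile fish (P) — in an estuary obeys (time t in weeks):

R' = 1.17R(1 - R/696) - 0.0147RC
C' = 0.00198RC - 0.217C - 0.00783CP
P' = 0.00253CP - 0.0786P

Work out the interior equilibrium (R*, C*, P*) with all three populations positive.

R* ≈ 424, C* ≈ 31.1, P* ≈ 79.6

From dP/dt = 0: 0.00253C* = 0.0786, so C* = 31.1.
From dR/dt = 0: 1.17(1 - R*/696) = 0.0147·31.1, giving R* = 696·(1 - 0.39) = 424.
From dC/dt = 0: 0.00198·424 - 0.217 = 0.00783P*, so P* = 0.623/0.00783 = 79.6.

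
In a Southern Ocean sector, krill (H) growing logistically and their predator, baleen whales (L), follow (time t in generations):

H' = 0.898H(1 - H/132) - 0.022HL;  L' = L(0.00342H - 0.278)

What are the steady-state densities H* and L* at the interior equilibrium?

From dL/dt = 0 with L > 0: 0.00342H* = 0.278, so H* = 81.3.
Substitute into dH/dt = 0: 0.898(1 - 81.3/132) = 0.022L*.
The bracket is 0.384, giving L* = 0.345/0.022 = 15.7.

H* ≈ 81.3, L* ≈ 15.7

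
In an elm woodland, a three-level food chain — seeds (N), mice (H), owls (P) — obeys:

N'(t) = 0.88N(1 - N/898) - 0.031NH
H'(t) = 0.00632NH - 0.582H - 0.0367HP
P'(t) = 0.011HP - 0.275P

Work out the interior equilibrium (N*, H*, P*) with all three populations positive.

From dP/dt = 0: 0.011H* = 0.275, so H* = 25.
From dN/dt = 0: 0.88(1 - N*/898) = 0.031·25, giving N* = 898·(1 - 0.881) = 107.
From dH/dt = 0: 0.00632·107 - 0.582 = 0.0367P*, so P* = 0.0952/0.0367 = 2.59.

N* ≈ 107, H* ≈ 25, P* ≈ 2.59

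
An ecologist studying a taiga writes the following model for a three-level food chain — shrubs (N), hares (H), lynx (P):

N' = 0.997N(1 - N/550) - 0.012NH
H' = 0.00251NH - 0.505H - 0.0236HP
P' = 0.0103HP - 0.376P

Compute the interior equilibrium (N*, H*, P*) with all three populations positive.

N* ≈ 308, H* ≈ 36.5, P* ≈ 11.4

From dP/dt = 0: 0.0103H* = 0.376, so H* = 36.5.
From dN/dt = 0: 0.997(1 - N*/550) = 0.012·36.5, giving N* = 550·(1 - 0.439) = 308.
From dH/dt = 0: 0.00251·308 - 0.505 = 0.0236P*, so P* = 0.269/0.0236 = 11.4.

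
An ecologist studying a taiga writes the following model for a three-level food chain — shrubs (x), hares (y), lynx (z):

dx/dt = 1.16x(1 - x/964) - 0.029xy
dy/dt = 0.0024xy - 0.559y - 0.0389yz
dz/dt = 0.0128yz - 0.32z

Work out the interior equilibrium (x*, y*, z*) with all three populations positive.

From dz/dt = 0: 0.0128y* = 0.32, so y* = 25.
From dx/dt = 0: 1.16(1 - x*/964) = 0.029·25, giving x* = 964·(1 - 0.625) = 361.
From dy/dt = 0: 0.0024·361 - 0.559 = 0.0389z*, so z* = 0.309/0.0389 = 7.93.

x* ≈ 361, y* ≈ 25, z* ≈ 7.93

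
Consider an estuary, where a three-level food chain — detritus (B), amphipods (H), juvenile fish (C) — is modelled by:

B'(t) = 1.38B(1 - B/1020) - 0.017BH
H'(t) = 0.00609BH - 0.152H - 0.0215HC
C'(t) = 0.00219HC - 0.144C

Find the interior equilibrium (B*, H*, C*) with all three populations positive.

From dC/dt = 0: 0.00219H* = 0.144, so H* = 65.8.
From dB/dt = 0: 1.38(1 - B*/1020) = 0.017·65.8, giving B* = 1020·(1 - 0.81) = 194.
From dH/dt = 0: 0.00609·194 - 0.152 = 0.0215C*, so C* = 1.03/0.0215 = 47.8.

B* ≈ 194, H* ≈ 65.8, C* ≈ 47.8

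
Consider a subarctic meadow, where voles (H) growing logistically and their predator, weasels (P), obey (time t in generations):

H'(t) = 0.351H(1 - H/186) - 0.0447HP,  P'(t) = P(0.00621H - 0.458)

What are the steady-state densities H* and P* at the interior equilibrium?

From dP/dt = 0 with P > 0: 0.00621H* = 0.458, so H* = 73.8.
Substitute into dH/dt = 0: 0.351(1 - 73.8/186) = 0.0447P*.
The bracket is 0.603, giving P* = 0.212/0.0447 = 4.74.

H* ≈ 73.8, P* ≈ 4.74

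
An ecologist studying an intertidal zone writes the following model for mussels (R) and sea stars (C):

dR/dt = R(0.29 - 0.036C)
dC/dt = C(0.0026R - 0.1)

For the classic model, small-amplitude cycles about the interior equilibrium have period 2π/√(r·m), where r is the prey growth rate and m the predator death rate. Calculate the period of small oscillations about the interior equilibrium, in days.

Here r = 0.29 and m = 0.1, so r·m = 0.029.
ω = √0.029 = 0.17 per day, hence T = 2π/ω ≈ 36.9 days.

T ≈ 36.9 days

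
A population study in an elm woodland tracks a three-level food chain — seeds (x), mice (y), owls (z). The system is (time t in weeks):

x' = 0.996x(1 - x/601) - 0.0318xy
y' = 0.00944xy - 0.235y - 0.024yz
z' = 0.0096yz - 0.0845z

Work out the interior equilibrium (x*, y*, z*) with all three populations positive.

From dz/dt = 0: 0.0096y* = 0.0845, so y* = 8.8.
From dx/dt = 0: 0.996(1 - x*/601) = 0.0318·8.8, giving x* = 601·(1 - 0.281) = 432.
From dy/dt = 0: 0.00944·432 - 0.235 = 0.024z*, so z* = 3.84/0.024 = 160.

x* ≈ 432, y* ≈ 8.8, z* ≈ 160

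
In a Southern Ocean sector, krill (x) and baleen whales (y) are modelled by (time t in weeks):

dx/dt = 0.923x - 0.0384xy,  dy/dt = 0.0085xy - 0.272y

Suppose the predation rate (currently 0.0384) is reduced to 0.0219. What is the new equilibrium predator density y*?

At the interior fixed point, setting dx/dt = 0 with x > 0 fixes y* = (prey growth rate)/(xy coefficient) — independent of the other coefficients.
With the change, y* = 0.923/0.0219 = 42.1; it rises from 24.

y* ≈ 42.1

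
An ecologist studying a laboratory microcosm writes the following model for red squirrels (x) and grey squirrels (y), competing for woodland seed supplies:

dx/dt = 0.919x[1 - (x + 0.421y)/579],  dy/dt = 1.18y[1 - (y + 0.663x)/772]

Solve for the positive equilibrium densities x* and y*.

x* ≈ 352, y* ≈ 538

Setting both brackets to zero gives the nullclines x + 0.421y = 579 and 0.663x + y = 772.
Substituting y = 772 - 0.663x into the first: x(1 - 0.421·0.663) = 579 - 0.421·772.
So x* = 254/0.721 = 352, and then y* = 772 - 0.663·352 = 538.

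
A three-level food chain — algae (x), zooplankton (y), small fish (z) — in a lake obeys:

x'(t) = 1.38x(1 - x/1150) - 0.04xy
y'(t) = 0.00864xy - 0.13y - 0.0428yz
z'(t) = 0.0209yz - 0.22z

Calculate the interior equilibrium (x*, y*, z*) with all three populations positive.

x* ≈ 799, y* ≈ 10.5, z* ≈ 158

From dz/dt = 0: 0.0209y* = 0.22, so y* = 10.5.
From dx/dt = 0: 1.38(1 - x*/1150) = 0.04·10.5, giving x* = 1150·(1 - 0.305) = 799.
From dy/dt = 0: 0.00864·799 - 0.13 = 0.0428z*, so z* = 6.77/0.0428 = 158.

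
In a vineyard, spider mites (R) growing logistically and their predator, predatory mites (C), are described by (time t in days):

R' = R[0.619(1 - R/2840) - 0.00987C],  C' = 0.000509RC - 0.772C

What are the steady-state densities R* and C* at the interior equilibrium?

From dC/dt = 0 with C > 0: 0.000509R* = 0.772, so R* = 1520.
Substitute into dR/dt = 0: 0.619(1 - 1520/2840) = 0.00987C*.
The bracket is 0.466, giving C* = 0.288/0.00987 = 29.2.

R* ≈ 1520, C* ≈ 29.2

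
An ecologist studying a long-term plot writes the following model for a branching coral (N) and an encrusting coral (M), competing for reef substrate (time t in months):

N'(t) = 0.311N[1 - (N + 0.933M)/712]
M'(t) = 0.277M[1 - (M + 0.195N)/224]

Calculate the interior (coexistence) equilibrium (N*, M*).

Setting both brackets to zero gives the nullclines N + 0.933M = 712 and 0.195N + M = 224.
Substituting M = 224 - 0.195N into the first: N(1 - 0.933·0.195) = 712 - 0.933·224.
So N* = 503/0.818 = 615, and then M* = 224 - 0.195·615 = 104.

N* ≈ 615, M* ≈ 104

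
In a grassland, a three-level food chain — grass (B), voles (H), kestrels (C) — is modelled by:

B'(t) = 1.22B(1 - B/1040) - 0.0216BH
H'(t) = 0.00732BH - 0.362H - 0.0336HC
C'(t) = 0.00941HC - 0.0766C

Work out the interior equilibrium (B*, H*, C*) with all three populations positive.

B* ≈ 890, H* ≈ 8.14, C* ≈ 183

From dC/dt = 0: 0.00941H* = 0.0766, so H* = 8.14.
From dB/dt = 0: 1.22(1 - B*/1040) = 0.0216·8.14, giving B* = 1040·(1 - 0.144) = 890.
From dH/dt = 0: 0.00732·890 - 0.362 = 0.0336C*, so C* = 6.15/0.0336 = 183.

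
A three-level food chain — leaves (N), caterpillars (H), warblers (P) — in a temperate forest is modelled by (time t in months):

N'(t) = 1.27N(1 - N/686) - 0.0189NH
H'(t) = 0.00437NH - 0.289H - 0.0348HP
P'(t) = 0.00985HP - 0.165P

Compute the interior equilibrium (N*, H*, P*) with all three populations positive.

From dP/dt = 0: 0.00985H* = 0.165, so H* = 16.8.
From dN/dt = 0: 1.27(1 - N*/686) = 0.0189·16.8, giving N* = 686·(1 - 0.249) = 515.
From dH/dt = 0: 0.00437·515 - 0.289 = 0.0348P*, so P* = 1.96/0.0348 = 56.4.

N* ≈ 515, H* ≈ 16.8, P* ≈ 56.4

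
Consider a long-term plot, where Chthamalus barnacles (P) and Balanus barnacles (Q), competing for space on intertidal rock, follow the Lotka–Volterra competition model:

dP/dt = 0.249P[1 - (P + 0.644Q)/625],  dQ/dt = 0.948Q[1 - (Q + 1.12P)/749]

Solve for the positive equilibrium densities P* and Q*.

Setting both brackets to zero gives the nullclines P + 0.644Q = 625 and 1.12P + Q = 749.
Substituting Q = 749 - 1.12P into the first: P(1 - 0.644·1.12) = 625 - 0.644·749.
So P* = 143/0.279 = 512, and then Q* = 749 - 1.12·512 = 176.

P* ≈ 512, Q* ≈ 176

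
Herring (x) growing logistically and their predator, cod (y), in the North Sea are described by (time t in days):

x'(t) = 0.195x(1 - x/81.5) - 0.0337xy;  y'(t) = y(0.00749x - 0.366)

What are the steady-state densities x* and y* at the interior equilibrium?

From dy/dt = 0 with y > 0: 0.00749x* = 0.366, so x* = 48.9.
Substitute into dx/dt = 0: 0.195(1 - 48.9/81.5) = 0.0337y*.
The bracket is 0.4, giving y* = 0.0781/0.0337 = 2.32.

x* ≈ 48.9, y* ≈ 2.32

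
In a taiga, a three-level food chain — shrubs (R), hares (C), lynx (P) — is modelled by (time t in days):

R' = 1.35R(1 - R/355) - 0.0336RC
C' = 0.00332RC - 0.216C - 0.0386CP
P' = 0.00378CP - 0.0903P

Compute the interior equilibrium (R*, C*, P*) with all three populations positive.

R* ≈ 144, C* ≈ 23.9, P* ≈ 6.78

From dP/dt = 0: 0.00378C* = 0.0903, so C* = 23.9.
From dR/dt = 0: 1.35(1 - R*/355) = 0.0336·23.9, giving R* = 355·(1 - 0.595) = 144.
From dC/dt = 0: 0.00332·144 - 0.216 = 0.0386P*, so P* = 0.262/0.0386 = 6.78.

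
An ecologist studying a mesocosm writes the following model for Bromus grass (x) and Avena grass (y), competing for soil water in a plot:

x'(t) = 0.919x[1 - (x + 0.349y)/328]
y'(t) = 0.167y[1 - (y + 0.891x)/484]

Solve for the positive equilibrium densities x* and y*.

x* ≈ 231, y* ≈ 278

Setting both brackets to zero gives the nullclines x + 0.349y = 328 and 0.891x + y = 484.
Substituting y = 484 - 0.891x into the first: x(1 - 0.349·0.891) = 328 - 0.349·484.
So x* = 159/0.689 = 231, and then y* = 484 - 0.891·231 = 278.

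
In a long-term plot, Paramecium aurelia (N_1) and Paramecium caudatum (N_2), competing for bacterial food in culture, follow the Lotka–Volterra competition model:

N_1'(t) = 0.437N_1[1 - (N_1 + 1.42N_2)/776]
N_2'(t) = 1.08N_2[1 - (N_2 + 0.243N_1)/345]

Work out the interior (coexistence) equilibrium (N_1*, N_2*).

N_1* ≈ 437, N_2* ≈ 239

Setting both brackets to zero gives the nullclines N_1 + 1.42N_2 = 776 and 0.243N_1 + N_2 = 345.
Substituting N_2 = 345 - 0.243N_1 into the first: N_1(1 - 1.42·0.243) = 776 - 1.42·345.
So N_1* = 286/0.655 = 437, and then N_2* = 345 - 0.243·437 = 239.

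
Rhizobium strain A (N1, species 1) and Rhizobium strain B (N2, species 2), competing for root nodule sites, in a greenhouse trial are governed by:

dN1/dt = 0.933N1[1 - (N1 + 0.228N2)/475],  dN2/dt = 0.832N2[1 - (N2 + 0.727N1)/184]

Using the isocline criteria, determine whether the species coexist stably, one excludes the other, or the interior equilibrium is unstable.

Compare the nullcline intercepts: K1/α12 = 475/0.228 = 2080 > K2 = 184; K2/α21 = 184/0.727 = 253 < K1 = 475.
Since the inequalities point opposite ways, species 1 can invade but species 2 cannot.

species 1 excludes species 2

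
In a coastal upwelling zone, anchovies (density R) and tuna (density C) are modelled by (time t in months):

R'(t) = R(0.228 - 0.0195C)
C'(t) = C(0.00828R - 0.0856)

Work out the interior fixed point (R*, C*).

Set dC/dt = 0 with C > 0: 0.00828R - 0.0856 = 0, so R* = 0.0856/0.00828 = 10.3.
Set dR/dt = 0 with R > 0: 0.228 - 0.0195C = 0, so C* = 0.228/0.0195 = 11.7.

R* ≈ 10.3, C* ≈ 11.7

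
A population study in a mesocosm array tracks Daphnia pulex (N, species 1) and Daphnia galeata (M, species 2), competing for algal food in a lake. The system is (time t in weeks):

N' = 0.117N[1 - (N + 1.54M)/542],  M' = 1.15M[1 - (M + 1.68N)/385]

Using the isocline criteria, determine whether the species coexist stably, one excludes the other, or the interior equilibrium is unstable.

unstable coexistence (outcome depends on initial conditions)

Compare the nullcline intercepts: K1/α12 = 542/1.54 = 352 < K2 = 385; K2/α21 = 385/1.68 = 229 < K1 = 542.
Since both are reversed, neither can invade when rare; the interior point is a saddle.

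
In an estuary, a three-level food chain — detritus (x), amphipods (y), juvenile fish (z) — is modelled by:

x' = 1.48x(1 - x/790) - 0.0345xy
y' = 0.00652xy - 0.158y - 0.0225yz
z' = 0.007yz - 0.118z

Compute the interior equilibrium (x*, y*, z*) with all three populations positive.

x* ≈ 480, y* ≈ 16.9, z* ≈ 132

From dz/dt = 0: 0.007y* = 0.118, so y* = 16.9.
From dx/dt = 0: 1.48(1 - x*/790) = 0.0345·16.9, giving x* = 790·(1 - 0.393) = 480.
From dy/dt = 0: 0.00652·480 - 0.158 = 0.0225z*, so z* = 2.97/0.0225 = 132.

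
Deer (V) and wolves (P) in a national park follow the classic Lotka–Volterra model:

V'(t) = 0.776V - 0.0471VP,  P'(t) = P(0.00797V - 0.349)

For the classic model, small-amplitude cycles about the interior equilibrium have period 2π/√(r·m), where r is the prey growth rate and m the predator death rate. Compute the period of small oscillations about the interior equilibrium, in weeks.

Here r = 0.776 and m = 0.349, so r·m = 0.271.
ω = √0.271 = 0.52 per week, hence T = 2π/ω ≈ 12.1 weeks.

T ≈ 12.1 weeks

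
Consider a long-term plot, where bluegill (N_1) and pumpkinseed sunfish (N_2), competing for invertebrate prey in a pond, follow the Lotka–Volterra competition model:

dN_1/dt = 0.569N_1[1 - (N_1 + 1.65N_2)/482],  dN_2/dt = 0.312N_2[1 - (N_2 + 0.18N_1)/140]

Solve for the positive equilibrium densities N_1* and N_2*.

N_1* ≈ 357, N_2* ≈ 75.7

Setting both brackets to zero gives the nullclines N_1 + 1.65N_2 = 482 and 0.18N_1 + N_2 = 140.
Substituting N_2 = 140 - 0.18N_1 into the first: N_1(1 - 1.65·0.18) = 482 - 1.65·140.
So N_1* = 251/0.703 = 357, and then N_2* = 140 - 0.18·357 = 75.7.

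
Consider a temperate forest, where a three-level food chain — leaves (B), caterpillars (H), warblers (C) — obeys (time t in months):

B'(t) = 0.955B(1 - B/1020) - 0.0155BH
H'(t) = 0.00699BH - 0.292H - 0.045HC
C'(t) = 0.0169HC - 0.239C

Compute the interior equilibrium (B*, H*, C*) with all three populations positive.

B* ≈ 786, H* ≈ 14.1, C* ≈ 116

From dC/dt = 0: 0.0169H* = 0.239, so H* = 14.1.
From dB/dt = 0: 0.955(1 - B*/1020) = 0.0155·14.1, giving B* = 1020·(1 - 0.23) = 786.
From dH/dt = 0: 0.00699·786 - 0.292 = 0.045C*, so C* = 5.2/0.045 = 116.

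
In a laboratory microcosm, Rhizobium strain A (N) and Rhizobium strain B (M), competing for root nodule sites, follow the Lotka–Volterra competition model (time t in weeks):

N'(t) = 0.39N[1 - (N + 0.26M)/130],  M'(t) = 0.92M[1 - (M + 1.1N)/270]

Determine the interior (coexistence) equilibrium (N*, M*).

Setting both brackets to zero gives the nullclines N + 0.26M = 130 and 1.1N + M = 270.
Substituting M = 270 - 1.1N into the first: N(1 - 0.26·1.1) = 130 - 0.26·270.
So N* = 59.8/0.714 = 83.8, and then M* = 270 - 1.1·83.8 = 178.

N* ≈ 83.8, M* ≈ 178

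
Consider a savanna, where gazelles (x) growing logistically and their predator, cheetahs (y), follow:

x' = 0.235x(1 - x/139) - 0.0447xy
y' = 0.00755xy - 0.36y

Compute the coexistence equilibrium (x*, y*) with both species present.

From dy/dt = 0 with y > 0: 0.00755x* = 0.36, so x* = 47.7.
Substitute into dx/dt = 0: 0.235(1 - 47.7/139) = 0.0447y*.
The bracket is 0.657, giving y* = 0.154/0.0447 = 3.45.

x* ≈ 47.7, y* ≈ 3.45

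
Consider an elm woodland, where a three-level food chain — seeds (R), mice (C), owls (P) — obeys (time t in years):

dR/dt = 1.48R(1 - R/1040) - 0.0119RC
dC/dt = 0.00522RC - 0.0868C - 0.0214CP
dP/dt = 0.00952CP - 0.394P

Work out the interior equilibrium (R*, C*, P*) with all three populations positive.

From dP/dt = 0: 0.00952C* = 0.394, so C* = 41.4.
From dR/dt = 0: 1.48(1 - R*/1040) = 0.0119·41.4, giving R* = 1040·(1 - 0.333) = 694.
From dC/dt = 0: 0.00522·694 - 0.0868 = 0.0214P*, so P* = 3.54/0.0214 = 165.

R* ≈ 694, C* ≈ 41.4, P* ≈ 165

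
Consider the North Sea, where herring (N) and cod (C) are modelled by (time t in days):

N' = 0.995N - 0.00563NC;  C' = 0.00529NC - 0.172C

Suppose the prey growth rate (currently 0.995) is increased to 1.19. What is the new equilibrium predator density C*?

At the interior fixed point, setting dN/dt = 0 with N > 0 fixes C* = (prey growth rate)/(NC coefficient) — independent of the other coefficients.
With the change, C* = 1.19/0.00563 = 211; it rises from 177.

C* ≈ 211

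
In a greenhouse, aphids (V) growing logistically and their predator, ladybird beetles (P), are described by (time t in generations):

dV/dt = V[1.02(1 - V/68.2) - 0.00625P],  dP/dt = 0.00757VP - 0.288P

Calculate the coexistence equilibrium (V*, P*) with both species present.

From dP/dt = 0 with P > 0: 0.00757V* = 0.288, so V* = 38.
Substitute into dV/dt = 0: 1.02(1 - 38/68.2) = 0.00625P*.
The bracket is 0.442, giving P* = 0.451/0.00625 = 72.2.

V* ≈ 38, P* ≈ 72.2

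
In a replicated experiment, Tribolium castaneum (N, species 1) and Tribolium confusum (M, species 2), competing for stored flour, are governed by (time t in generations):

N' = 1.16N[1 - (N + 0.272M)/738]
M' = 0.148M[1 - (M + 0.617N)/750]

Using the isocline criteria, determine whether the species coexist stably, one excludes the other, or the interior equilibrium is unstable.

Compare the nullcline intercepts: K1/α12 = 738/0.272 = 2710 > K2 = 750; K2/α21 = 750/0.617 = 1220 > K1 = 738.
Since both inequalities hold, each species can invade when rare, so the interior equilibrium is stable.

stable coexistence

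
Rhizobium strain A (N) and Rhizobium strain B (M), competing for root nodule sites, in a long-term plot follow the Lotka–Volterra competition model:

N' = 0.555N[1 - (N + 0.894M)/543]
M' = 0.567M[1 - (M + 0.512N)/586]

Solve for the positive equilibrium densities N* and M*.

Setting both brackets to zero gives the nullclines N + 0.894M = 543 and 0.512N + M = 586.
Substituting M = 586 - 0.512N into the first: N(1 - 0.894·0.512) = 543 - 0.894·586.
So N* = 19.1/0.542 = 35.3, and then M* = 586 - 0.512·35.3 = 568.

N* ≈ 35.3, M* ≈ 568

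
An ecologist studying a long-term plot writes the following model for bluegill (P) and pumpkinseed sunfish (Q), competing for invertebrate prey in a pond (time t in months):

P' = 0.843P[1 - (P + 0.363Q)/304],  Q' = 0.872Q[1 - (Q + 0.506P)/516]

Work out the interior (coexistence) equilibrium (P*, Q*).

P* ≈ 143, Q* ≈ 444

Setting both brackets to zero gives the nullclines P + 0.363Q = 304 and 0.506P + Q = 516.
Substituting Q = 516 - 0.506P into the first: P(1 - 0.363·0.506) = 304 - 0.363·516.
So P* = 117/0.816 = 143, and then Q* = 516 - 0.506·143 = 444.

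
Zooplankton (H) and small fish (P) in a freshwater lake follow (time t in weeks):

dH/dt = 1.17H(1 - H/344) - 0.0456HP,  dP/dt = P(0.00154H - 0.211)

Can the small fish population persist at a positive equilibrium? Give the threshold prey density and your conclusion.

Threshold H = 137; K > 137, so yes, the predator persists.

The predator equation gives dP/dt > 0 only when H > 0.211/0.00154 = 137.
Without the predator, H → K = 344. Since 344 > 137, the predator can invade and persist.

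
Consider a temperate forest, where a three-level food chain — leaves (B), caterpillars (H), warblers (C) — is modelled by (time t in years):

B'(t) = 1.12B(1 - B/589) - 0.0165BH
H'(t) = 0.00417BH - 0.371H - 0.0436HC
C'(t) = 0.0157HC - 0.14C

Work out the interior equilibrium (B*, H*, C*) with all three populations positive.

B* ≈ 512, H* ≈ 8.92, C* ≈ 40.4

From dC/dt = 0: 0.0157H* = 0.14, so H* = 8.92.
From dB/dt = 0: 1.12(1 - B*/589) = 0.0165·8.92, giving B* = 589·(1 - 0.131) = 512.
From dH/dt = 0: 0.00417·512 - 0.371 = 0.0436C*, so C* = 1.76/0.0436 = 40.4.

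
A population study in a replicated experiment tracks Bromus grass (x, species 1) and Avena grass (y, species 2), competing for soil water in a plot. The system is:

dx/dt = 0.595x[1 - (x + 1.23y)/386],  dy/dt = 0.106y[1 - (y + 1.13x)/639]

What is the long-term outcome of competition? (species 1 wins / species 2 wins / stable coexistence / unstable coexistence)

Compare the nullcline intercepts: K1/α12 = 386/1.23 = 314 < K2 = 639; K2/α21 = 639/1.13 = 565 > K1 = 386.
Since the inequalities point opposite ways, species 2 can invade but species 1 cannot.

species 2 excludes species 1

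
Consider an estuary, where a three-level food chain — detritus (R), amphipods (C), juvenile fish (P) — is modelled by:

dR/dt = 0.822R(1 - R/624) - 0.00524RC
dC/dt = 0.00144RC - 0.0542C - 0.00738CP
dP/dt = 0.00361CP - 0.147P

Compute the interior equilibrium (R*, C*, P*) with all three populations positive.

From dP/dt = 0: 0.00361C* = 0.147, so C* = 40.7.
From dR/dt = 0: 0.822(1 - R*/624) = 0.00524·40.7, giving R* = 624·(1 - 0.26) = 462.
From dC/dt = 0: 0.00144·462 - 0.0542 = 0.00738P*, so P* = 0.611/0.00738 = 82.8.

R* ≈ 462, C* ≈ 40.7, P* ≈ 82.8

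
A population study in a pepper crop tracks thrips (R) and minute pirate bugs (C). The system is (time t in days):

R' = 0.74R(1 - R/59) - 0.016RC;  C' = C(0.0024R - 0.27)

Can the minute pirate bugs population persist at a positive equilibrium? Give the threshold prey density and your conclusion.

Threshold R = 113; K < 113, so no, the predator goes extinct.

The predator equation gives dC/dt > 0 only when R > 0.27/0.0024 = 113.
Without the predator, R → K = 59. Since 59 < 113, the predator cannot invade.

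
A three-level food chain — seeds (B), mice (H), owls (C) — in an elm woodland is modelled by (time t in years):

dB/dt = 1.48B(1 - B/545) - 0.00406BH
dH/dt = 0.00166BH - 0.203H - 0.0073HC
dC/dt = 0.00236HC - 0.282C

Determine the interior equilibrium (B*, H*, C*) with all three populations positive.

From dC/dt = 0: 0.00236H* = 0.282, so H* = 119.
From dB/dt = 0: 1.48(1 - B*/545) = 0.00406·119, giving B* = 545·(1 - 0.328) = 366.
From dH/dt = 0: 0.00166·366 - 0.203 = 0.0073C*, so C* = 0.405/0.0073 = 55.5.

B* ≈ 366, H* ≈ 119, C* ≈ 55.5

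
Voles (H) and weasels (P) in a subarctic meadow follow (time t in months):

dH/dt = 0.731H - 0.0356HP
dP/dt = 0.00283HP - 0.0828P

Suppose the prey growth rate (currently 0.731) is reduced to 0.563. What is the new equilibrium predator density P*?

P* ≈ 15.8

At the interior fixed point, setting dH/dt = 0 with H > 0 fixes P* = (prey growth rate)/(HP coefficient) — independent of the other coefficients.
With the change, P* = 0.563/0.0356 = 15.8; it falls from 20.5.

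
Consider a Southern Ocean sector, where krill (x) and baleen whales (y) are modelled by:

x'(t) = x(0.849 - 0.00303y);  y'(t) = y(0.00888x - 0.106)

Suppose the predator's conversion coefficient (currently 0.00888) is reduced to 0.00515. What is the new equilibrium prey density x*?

At the interior fixed point, setting dy/dt = 0 with y > 0 fixes x* = (predator death rate)/(xy coefficient) — independent of the other coefficients.
With the change, x* = 0.106/0.00515 = 20.6; it rises from 11.9.

x* ≈ 20.6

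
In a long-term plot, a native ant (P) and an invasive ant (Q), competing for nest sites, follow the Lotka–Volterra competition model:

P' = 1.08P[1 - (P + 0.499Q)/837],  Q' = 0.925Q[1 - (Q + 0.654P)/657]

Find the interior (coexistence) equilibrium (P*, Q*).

P* ≈ 756, Q* ≈ 163

Setting both brackets to zero gives the nullclines P + 0.499Q = 837 and 0.654P + Q = 657.
Substituting Q = 657 - 0.654P into the first: P(1 - 0.499·0.654) = 837 - 0.499·657.
So P* = 509/0.674 = 756, and then Q* = 657 - 0.654·756 = 163.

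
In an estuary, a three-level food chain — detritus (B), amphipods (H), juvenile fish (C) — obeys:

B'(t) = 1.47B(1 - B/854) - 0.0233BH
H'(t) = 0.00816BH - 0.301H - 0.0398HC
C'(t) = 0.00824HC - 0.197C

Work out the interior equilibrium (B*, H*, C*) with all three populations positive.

B* ≈ 530, H* ≈ 23.9, C* ≈ 101

From dC/dt = 0: 0.00824H* = 0.197, so H* = 23.9.
From dB/dt = 0: 1.47(1 - B*/854) = 0.0233·23.9, giving B* = 854·(1 - 0.379) = 530.
From dH/dt = 0: 0.00816·530 - 0.301 = 0.0398C*, so C* = 4.03/0.0398 = 101.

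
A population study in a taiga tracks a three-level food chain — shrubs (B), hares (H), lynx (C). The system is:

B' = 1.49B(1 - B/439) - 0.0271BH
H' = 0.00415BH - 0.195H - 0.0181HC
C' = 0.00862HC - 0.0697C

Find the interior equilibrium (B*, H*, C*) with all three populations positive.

B* ≈ 374, H* ≈ 8.09, C* ≈ 75.1

From dC/dt = 0: 0.00862H* = 0.0697, so H* = 8.09.
From dB/dt = 0: 1.49(1 - B*/439) = 0.0271·8.09, giving B* = 439·(1 - 0.147) = 374.
From dH/dt = 0: 0.00415·374 - 0.195 = 0.0181C*, so C* = 1.36/0.0181 = 75.1.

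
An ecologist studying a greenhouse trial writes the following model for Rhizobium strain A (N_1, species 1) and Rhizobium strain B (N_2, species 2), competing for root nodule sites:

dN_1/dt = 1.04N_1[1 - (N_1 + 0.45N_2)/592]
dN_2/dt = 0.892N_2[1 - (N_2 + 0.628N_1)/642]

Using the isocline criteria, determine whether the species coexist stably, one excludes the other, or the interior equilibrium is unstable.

stable coexistence

Compare the nullcline intercepts: K1/α12 = 592/0.45 = 1320 > K2 = 642; K2/α21 = 642/0.628 = 1020 > K1 = 592.
Since both inequalities hold, each species can invade when rare, so the interior equilibrium is stable.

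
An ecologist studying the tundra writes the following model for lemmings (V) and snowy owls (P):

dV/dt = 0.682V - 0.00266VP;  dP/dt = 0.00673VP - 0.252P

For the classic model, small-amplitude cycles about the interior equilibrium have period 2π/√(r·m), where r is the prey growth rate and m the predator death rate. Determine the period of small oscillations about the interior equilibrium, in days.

T ≈ 15.2 days

Here r = 0.682 and m = 0.252, so r·m = 0.172.
ω = √0.172 = 0.415 per day, hence T = 2π/ω ≈ 15.2 days.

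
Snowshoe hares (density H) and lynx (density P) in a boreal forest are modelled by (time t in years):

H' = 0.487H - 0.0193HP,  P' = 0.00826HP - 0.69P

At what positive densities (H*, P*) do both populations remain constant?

Set dP/dt = 0 with P > 0: 0.00826H - 0.69 = 0, so H* = 0.69/0.00826 = 83.5.
Set dH/dt = 0 with H > 0: 0.487 - 0.0193P = 0, so P* = 0.487/0.0193 = 25.2.

H* ≈ 83.5, P* ≈ 25.2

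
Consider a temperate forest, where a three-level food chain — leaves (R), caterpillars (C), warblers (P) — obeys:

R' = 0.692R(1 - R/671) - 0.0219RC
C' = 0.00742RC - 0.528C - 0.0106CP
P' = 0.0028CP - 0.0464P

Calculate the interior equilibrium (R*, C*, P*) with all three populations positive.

R* ≈ 319, C* ≈ 16.6, P* ≈ 174

From dP/dt = 0: 0.0028C* = 0.0464, so C* = 16.6.
From dR/dt = 0: 0.692(1 - R*/671) = 0.0219·16.6, giving R* = 671·(1 - 0.524) = 319.
From dC/dt = 0: 0.00742·319 - 0.528 = 0.0106P*, so P* = 1.84/0.0106 = 174.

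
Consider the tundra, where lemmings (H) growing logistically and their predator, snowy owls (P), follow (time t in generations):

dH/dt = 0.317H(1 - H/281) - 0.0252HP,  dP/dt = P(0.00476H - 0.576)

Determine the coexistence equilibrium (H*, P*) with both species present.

From dP/dt = 0 with P > 0: 0.00476H* = 0.576, so H* = 121.
Substitute into dH/dt = 0: 0.317(1 - 121/281) = 0.0252P*.
The bracket is 0.569, giving P* = 0.18/0.0252 = 7.16.

H* ≈ 121, P* ≈ 7.16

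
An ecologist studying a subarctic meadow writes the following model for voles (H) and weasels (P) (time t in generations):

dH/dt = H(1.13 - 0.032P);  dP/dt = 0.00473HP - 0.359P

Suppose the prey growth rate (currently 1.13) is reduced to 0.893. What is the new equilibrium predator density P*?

P* ≈ 27.9

At the interior fixed point, setting dH/dt = 0 with H > 0 fixes P* = (prey growth rate)/(HP coefficient) — independent of the other coefficients.
With the change, P* = 0.893/0.032 = 27.9; it falls from 35.3.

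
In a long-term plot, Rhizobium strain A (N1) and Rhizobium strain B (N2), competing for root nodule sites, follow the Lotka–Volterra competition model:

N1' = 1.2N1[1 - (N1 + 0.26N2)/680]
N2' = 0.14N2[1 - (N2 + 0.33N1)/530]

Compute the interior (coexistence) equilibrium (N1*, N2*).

Setting both brackets to zero gives the nullclines N1 + 0.26N2 = 680 and 0.33N1 + N2 = 530.
Substituting N2 = 530 - 0.33N1 into the first: N1(1 - 0.26·0.33) = 680 - 0.26·530.
So N1* = 542/0.914 = 593, and then N2* = 530 - 0.33·593 = 334.

N1* ≈ 593, N2* ≈ 334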